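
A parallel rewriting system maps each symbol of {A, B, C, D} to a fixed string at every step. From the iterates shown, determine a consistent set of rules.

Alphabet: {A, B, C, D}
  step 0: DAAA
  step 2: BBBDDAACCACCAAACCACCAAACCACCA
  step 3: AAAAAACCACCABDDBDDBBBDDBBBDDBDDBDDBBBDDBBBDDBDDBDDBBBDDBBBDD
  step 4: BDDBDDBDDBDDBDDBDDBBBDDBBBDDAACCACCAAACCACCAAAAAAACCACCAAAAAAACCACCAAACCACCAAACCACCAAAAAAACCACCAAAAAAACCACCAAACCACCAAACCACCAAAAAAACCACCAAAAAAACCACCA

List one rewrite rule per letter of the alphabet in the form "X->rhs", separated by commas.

  step 3 ⇒ step 4: AAAAAACCACCABDDBDDBBBDDBBBDDBDDBDDBBBDDBBBDDBDDBDDBBBDDBBBDD ⇒ BDD·BDD·BDD·BDD·BDD·BDD·B·B·BDD·B·B·BDD·AA·CCA·CCA·AA·CCA·CCA·AA·AA·AA·CCA·CCA·AA·AA·AA·CCA·CCA·AA·CCA·CCA·AA·CCA·CCA·AA·AA·AA·CCA·CCA·AA·AA·AA·CCA·CCA·AA·CCA·CCA·AA·CCA·CCA·AA·AA·AA·CCA·CCA·AA·AA·AA·CCA·CCA
    A ↦ BDD
    B ↦ AA
    C ↦ B
    D ↦ CCA

A->BDD, B->AA, C->B, D->CCA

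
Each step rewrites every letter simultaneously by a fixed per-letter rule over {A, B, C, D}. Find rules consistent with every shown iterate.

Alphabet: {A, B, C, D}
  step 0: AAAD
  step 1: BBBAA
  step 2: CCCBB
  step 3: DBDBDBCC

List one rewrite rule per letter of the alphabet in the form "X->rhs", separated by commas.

A->B, B->C, C->DB, D->AA

  step 2 ⇒ step 3: CCCBB ⇒ DB·DB·DB·C·C
    B ↦ C
    C ↦ DB
  step 0 ⇒ step 1: AAAD ⇒ B·B·B·AA
    A ↦ B
  step 0 ⇒ step 1: AAAD ⇒ B·B·B·AA
    D ↦ AA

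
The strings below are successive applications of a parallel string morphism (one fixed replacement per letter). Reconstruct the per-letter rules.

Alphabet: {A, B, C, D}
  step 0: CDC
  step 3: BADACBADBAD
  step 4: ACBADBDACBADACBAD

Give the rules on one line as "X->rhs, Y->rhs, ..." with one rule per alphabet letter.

  step 3 ⇒ step 4: BADACBADBAD ⇒ AC·B·AD·B·D·AC·B·AD·AC·B·AD
    A ↦ B
    B ↦ AC
    C ↦ D
    D ↦ AD

A->B, B->AC, C->D, D->AD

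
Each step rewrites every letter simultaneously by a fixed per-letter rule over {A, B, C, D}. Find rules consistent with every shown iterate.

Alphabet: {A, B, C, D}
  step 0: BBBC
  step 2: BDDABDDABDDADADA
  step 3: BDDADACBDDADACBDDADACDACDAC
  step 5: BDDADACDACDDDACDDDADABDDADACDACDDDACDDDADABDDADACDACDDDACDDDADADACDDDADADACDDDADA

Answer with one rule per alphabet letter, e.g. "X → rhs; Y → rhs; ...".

  step 2 ⇒ step 3: BDDABDDABDDADADA ⇒ BD·DA·DA·C·BD·DA·DA·C·BD·DA·DA·C·DA·C·DA·C
    A ↦ C
    B ↦ BD
    D ↦ DA
    C ↦ DD  (constrained at step 0)

A->C, B->BD, C->DD, D->DA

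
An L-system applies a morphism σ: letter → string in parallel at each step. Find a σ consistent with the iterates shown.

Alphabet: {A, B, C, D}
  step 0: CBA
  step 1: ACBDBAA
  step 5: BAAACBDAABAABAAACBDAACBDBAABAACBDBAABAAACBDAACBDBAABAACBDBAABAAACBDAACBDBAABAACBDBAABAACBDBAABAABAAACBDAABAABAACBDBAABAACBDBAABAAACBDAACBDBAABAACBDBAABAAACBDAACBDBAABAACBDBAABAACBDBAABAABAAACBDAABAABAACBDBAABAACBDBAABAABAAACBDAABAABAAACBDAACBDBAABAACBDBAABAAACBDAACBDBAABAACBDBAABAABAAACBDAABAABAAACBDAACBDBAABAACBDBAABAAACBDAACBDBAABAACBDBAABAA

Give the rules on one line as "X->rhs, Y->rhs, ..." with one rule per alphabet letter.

  step 0 ⇒ step 1: CBA ⇒ A·CBD·BAA
    A ↦ BAA
    B ↦ CBD
    C ↦ A
    D ↦ AA  (constrained at step 1)

A->BAA, B->CBD, C->A, D->AA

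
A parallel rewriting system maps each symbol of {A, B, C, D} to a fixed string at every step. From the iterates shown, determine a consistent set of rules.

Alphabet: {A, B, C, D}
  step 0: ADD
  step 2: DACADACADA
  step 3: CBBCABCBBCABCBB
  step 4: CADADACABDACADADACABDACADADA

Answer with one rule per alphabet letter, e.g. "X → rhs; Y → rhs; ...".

A->B, B->DA, C->CA, D->CB

  step 3 ⇒ step 4: CBBCABCBBCABCBB ⇒ CA·DA·DA·CA·B·DA·CA·DA·DA·CA·B·DA·CA·DA·DA
    A ↦ B
    B ↦ DA
    C ↦ CA
  step 2 ⇒ step 3: DACADACADA ⇒ CB·B·CA·B·CB·B·CA·B·CB·B
    D ↦ CB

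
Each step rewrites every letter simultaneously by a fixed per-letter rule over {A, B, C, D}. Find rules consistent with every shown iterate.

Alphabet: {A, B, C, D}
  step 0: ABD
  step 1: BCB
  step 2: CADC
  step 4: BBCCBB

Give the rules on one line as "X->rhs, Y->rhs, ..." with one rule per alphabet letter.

A->B, B->C, C->AD, D->B

  step 1 ⇒ step 2: BCB ⇒ C·AD·C
    B ↦ C
    C ↦ AD
  step 0 ⇒ step 1: ABD ⇒ B·C·B
    A ↦ B
  step 0 ⇒ step 1: ABD ⇒ B·C·B
    D ↦ B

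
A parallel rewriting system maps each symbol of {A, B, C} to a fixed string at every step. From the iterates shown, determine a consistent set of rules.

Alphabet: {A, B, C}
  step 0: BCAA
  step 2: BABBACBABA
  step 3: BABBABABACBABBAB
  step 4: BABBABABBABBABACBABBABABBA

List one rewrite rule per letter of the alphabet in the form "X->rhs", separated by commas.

A->B, B->BA, C->AC

  step 3 ⇒ step 4: BABBABABACBABBAB ⇒ BA·B·BA·BA·B·BA·B·BA·B·AC·BA·B·BA·BA·B·BA
    A ↦ B
    B ↦ BA
    C ↦ AC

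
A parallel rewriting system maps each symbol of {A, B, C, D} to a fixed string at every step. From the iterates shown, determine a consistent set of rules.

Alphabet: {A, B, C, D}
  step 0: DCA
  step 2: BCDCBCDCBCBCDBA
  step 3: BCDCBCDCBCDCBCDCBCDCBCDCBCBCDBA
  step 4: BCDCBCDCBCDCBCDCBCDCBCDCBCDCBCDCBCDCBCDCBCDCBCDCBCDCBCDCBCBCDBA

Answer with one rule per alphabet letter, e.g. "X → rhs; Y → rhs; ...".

A->DBA, B->BC, C->DC, D->BC

  step 3 ⇒ step 4: BCDCBCDCBCDCBCDCBCDCBCDCBCBCDBA ⇒ BC·DC·BC·DC·BC·DC·BC·DC·BC·DC·BC·DC·BC·DC·BC·DC·BC·DC·BC·DC·BC·DC·BC·DC·BC·DC·BC·DC·BC·BC·DBA
    A ↦ DBA
    B ↦ BC
    C ↦ DC
    D ↦ BC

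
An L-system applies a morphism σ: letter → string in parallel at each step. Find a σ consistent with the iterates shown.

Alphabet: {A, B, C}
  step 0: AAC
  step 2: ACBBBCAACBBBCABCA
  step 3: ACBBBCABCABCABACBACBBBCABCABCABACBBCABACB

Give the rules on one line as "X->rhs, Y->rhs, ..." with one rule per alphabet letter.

  step 2 ⇒ step 3: ACBBBCAACBBBCABCA ⇒ ACB·B·BCA·BCA·BCA·B·ACB·ACB·B·BCA·BCA·BCA·B·ACB·BCA·B·ACB
    A ↦ ACB
    B ↦ BCA
    C ↦ B

A->ACB, B->BCA, C->B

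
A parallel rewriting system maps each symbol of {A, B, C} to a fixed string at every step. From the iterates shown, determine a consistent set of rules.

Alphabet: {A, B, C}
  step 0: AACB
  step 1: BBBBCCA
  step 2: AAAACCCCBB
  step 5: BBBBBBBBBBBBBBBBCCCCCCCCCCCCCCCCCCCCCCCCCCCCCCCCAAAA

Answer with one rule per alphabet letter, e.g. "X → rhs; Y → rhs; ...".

  step 1 ⇒ step 2: BBBBCCA ⇒ A·A·A·A·CC·CC·BB
    A ↦ BB
    B ↦ A
    C ↦ CC

A->BB, B->A, C->CC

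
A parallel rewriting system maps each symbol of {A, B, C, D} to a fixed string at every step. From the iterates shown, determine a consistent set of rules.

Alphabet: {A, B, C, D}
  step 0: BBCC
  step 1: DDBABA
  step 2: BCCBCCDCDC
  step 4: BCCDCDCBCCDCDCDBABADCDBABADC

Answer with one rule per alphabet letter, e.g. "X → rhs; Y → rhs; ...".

  step 1 ⇒ step 2: DDBABA ⇒ BCC·BCC·D·C·D·C
    A ↦ C
    B ↦ D
    D ↦ BCC
  step 0 ⇒ step 1: BBCC ⇒ D·D·BA·BA
    C ↦ BA

A->C, B->D, C->BA, D->BCC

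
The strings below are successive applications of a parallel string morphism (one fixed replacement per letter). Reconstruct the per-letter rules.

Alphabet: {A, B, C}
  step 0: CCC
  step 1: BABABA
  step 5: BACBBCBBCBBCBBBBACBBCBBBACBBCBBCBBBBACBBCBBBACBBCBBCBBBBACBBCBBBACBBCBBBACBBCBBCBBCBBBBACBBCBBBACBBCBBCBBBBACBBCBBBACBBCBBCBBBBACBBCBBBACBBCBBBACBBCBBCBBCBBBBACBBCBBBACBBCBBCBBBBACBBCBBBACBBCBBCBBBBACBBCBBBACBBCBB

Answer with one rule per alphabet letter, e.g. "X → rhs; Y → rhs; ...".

  step 0 ⇒ step 1: CCC ⇒ BA·BA·BA
    C ↦ BA
    A ↦ B  (constrained at step 1)
    B ↦ CBB  (constrained at step 1)

A->B, B->CBB, C->BA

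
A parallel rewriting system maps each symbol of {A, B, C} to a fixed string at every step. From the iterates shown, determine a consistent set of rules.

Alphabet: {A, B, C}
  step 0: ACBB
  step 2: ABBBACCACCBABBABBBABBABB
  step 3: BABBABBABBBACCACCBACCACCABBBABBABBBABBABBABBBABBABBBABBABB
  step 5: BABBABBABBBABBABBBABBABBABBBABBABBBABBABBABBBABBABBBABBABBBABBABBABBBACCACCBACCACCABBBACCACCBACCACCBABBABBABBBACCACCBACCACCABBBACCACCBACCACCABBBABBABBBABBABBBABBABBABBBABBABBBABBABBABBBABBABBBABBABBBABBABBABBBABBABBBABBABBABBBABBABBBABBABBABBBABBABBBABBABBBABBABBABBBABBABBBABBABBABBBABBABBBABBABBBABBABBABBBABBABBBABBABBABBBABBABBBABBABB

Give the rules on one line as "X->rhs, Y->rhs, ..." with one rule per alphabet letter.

  step 2 ⇒ step 3: ABBBACCACCBABBABBBABBABB ⇒ B·ABB·ABB·ABB·B·ACC·ACC·B·ACC·ACC·ABB·B·ABB·ABB·B·ABB·ABB·ABB·B·ABB·ABB·B·ABB·ABB
    A ↦ B
    B ↦ ABB
    C ↦ ACC

A->B, B->ABB, C->ACC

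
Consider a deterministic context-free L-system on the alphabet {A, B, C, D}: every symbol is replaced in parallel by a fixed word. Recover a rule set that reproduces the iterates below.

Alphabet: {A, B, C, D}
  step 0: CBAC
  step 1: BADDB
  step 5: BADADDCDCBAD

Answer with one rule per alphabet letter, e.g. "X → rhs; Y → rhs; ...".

  step 0 ⇒ step 1: CBAC ⇒ B·AD·D·B
    A ↦ D
    B ↦ AD
    C ↦ B
    D ↦ C  (constrained at step 1)

A->D, B->AD, C->B, D->C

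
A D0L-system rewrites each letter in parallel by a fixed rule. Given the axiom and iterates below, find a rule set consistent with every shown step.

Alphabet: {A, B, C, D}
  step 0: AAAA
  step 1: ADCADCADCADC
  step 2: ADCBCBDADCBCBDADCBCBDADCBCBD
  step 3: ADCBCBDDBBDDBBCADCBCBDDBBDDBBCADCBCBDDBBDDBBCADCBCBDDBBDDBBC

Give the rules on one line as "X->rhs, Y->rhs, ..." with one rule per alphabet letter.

A->ADC, B->DB, C->BD, D->BC

  step 2 ⇒ step 3: ADCBCBDADCBCBDADCBCBDADCBCBD ⇒ ADC·BC·BD·DB·BD·DB·BC·ADC·BC·BD·DB·BD·DB·BC·ADC·BC·BD·DB·BD·DB·BC·ADC·BC·BD·DB·BD·DB·BC
    A ↦ ADC
    B ↦ DB
    C ↦ BD
    D ↦ BC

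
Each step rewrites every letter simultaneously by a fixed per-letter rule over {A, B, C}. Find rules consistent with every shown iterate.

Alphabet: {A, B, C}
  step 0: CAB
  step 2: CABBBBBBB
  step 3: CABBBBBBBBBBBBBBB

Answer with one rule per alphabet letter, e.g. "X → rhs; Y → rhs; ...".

A->B, B->BB, C->CA

  step 2 ⇒ step 3: CABBBBBBB ⇒ CA·B·BB·BB·BB·BB·BB·BB·BB
    A ↦ B
    B ↦ BB
    C ↦ CA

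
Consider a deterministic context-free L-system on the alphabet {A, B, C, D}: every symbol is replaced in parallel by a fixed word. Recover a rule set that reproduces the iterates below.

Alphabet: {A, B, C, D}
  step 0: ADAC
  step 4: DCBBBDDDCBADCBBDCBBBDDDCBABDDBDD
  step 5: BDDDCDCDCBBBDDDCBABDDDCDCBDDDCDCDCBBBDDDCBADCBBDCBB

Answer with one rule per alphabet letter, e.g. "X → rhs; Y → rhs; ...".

A->BA, B->DC, C->DD, D->B

  step 4 ⇒ step 5: DCBBBDDDCBADCBBDCBBBDDDCBABDDBDD ⇒ B·DD·DC·DC·DC·B·B·B·DD·DC·BA·B·DD·DC·DC·B·DD·DC·DC·DC·B·B·B·DD·DC·BA·DC·B·B·DC·B·B
    A ↦ BA
    B ↦ DC
    C ↦ DD
    D ↦ B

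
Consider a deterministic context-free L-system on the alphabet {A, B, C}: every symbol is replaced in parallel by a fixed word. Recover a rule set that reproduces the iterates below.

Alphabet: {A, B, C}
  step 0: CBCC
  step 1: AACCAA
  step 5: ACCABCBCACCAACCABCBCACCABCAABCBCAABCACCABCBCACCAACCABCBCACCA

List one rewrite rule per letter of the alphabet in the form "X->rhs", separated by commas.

  step 0 ⇒ step 1: CBCC ⇒ A·ACC·A·A
    B ↦ ACC
    C ↦ A
    A ↦ BC  (constrained at step 1)

A->BC, B->ACC, C->A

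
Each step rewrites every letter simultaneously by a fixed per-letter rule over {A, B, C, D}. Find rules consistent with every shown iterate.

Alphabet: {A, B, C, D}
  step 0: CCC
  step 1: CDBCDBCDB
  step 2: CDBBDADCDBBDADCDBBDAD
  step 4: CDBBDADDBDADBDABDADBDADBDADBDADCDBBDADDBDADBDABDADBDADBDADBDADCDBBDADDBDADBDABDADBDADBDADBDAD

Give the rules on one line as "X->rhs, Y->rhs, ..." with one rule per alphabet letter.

  step 1 ⇒ step 2: CDBCDBCDB ⇒ CDB·BDA·D·CDB·BDA·D·CDB·BDA·D
    B ↦ D
    C ↦ CDB
    D ↦ BDA
    A ↦ D  (constrained at step 2)

A->D, B->D, C->CDB, D->BDA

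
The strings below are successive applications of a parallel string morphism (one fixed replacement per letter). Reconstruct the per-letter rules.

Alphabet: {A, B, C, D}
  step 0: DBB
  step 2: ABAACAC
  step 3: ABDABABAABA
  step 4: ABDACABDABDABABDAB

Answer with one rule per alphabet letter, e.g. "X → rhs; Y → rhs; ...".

  step 3 ⇒ step 4: ABDABABAABA ⇒ AB·D·AC·AB·D·AB·D·AB·AB·D·AB
    A ↦ AB
    B ↦ D
    D ↦ AC
  step 2 ⇒ step 3: ABAACAC ⇒ AB·D·AB·AB·A·AB·A
    C ↦ A

A->AB, B->D, C->A, D->AC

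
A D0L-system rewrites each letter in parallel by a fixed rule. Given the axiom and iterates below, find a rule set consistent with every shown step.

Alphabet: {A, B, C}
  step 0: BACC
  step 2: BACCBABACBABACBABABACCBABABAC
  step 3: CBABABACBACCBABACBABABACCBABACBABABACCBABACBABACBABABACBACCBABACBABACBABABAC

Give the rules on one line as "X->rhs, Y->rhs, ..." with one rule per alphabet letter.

A->ABA, B->CB, C->BAC

  step 2 ⇒ step 3: BACCBABACBABACBABABACCBABABAC ⇒ CB·ABA·BAC·BAC·CB·ABA·CB·ABA·BAC·CB·ABA·CB·ABA·BAC·CB·ABA·CB·ABA·CB·ABA·BAC·BAC·CB·ABA·CB·ABA·CB·ABA·BAC
    A ↦ ABA
    B ↦ CB
    C ↦ BAC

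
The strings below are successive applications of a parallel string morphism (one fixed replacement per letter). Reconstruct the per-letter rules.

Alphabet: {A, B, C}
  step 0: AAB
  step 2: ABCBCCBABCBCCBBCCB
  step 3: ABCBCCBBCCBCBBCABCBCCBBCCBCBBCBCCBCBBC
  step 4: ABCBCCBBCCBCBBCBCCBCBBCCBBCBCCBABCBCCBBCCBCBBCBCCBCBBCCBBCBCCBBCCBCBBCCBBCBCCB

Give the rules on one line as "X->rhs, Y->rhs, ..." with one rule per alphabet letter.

A->ABC, B->BC, C->CB

  step 3 ⇒ step 4: ABCBCCBBCCBCBBCABCBCCBBCCBCBBCBCCBCBBC ⇒ ABC·BC·CB·BC·CB·CB·BC·BC·CB·CB·BC·CB·BC·BC·CB·ABC·BC·CB·BC·CB·CB·BC·BC·CB·CB·BC·CB·BC·BC·CB·BC·CB·CB·BC·CB·BC·BC·CB
    A ↦ ABC
    B ↦ BC
    C ↦ CB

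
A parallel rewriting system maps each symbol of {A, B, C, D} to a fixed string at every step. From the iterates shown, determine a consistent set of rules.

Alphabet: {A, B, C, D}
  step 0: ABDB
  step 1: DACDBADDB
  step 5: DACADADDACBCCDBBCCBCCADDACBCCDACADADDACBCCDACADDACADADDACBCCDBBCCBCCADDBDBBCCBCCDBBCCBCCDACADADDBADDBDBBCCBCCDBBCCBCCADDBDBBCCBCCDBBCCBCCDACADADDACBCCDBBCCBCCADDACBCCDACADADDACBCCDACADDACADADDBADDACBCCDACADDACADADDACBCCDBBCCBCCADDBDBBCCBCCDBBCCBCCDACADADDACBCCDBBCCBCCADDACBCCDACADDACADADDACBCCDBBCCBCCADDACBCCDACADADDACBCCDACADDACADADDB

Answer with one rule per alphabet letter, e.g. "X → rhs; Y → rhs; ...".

A->DAC, B->DB, C->BCC, D->AD

  step 0 ⇒ step 1: ABDB ⇒ DAC·DB·AD·DB
    A ↦ DAC
    B ↦ DB
    D ↦ AD
    C ↦ BCC  (constrained at step 1)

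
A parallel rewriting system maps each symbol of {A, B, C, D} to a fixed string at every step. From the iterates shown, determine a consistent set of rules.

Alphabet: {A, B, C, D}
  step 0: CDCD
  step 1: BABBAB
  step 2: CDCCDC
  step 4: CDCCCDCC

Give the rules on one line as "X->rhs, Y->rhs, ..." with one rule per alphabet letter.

A->D, B->C, C->B, D->AB

  step 1 ⇒ step 2: BABBAB ⇒ C·D·C·C·D·C
    A ↦ D
    B ↦ C
  step 0 ⇒ step 1: CDCD ⇒ B·AB·B·AB
    C ↦ B
  step 0 ⇒ step 1: CDCD ⇒ B·AB·B·AB
    D ↦ AB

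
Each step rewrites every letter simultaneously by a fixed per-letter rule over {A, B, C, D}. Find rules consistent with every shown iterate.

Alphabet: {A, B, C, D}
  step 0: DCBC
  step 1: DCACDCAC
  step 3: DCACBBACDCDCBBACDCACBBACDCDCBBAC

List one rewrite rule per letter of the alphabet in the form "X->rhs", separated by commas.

A->BB, B->DC, C->AC, D->DC

  step 0 ⇒ step 1: DCBC ⇒ DC·AC·DC·AC
    B ↦ DC
    C ↦ AC
    D ↦ DC
    A ↦ BB  (constrained at step 1)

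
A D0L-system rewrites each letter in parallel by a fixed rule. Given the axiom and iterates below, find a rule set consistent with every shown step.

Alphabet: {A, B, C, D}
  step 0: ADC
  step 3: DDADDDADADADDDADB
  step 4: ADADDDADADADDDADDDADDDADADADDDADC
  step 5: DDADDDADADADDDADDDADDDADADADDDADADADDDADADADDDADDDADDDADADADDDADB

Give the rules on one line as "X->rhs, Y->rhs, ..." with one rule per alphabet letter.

A->DD, B->C, C->B, D->AD

  step 4 ⇒ step 5: ADADDDADADADDDADDDADDDADADADDDADC ⇒ DD·AD·DD·AD·AD·AD·DD·AD·DD·AD·DD·AD·AD·AD·DD·AD·AD·AD·DD·AD·AD·AD·DD·AD·DD·AD·DD·AD·AD·AD·DD·AD·B
    A ↦ DD
    C ↦ B
    D ↦ AD
  step 3 ⇒ step 4: DDADDDADADADDDADB ⇒ AD·AD·DD·AD·AD·AD·DD·AD·DD·AD·DD·AD·AD·AD·DD·AD·C
    B ↦ C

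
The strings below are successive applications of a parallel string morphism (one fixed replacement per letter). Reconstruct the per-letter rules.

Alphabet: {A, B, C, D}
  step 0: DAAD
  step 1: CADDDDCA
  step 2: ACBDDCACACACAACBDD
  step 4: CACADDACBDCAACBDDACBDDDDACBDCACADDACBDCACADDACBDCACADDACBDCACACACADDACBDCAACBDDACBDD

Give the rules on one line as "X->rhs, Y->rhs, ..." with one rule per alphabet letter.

A->DD, B->D, C->ACB, D->CA

  step 1 ⇒ step 2: CADDDDCA ⇒ ACB·DD·CA·CA·CA·CA·ACB·DD
    A ↦ DD
    C ↦ ACB
    D ↦ CA
    B ↦ D  (constrained at step 2)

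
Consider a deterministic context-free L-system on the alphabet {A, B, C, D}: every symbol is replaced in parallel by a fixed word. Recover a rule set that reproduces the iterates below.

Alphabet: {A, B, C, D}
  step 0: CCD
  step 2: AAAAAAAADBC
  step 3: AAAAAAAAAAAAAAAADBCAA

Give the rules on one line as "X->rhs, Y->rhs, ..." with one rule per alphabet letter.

A->AA, B->C, C->AA, D->DB

  step 2 ⇒ step 3: AAAAAAAADBC ⇒ AA·AA·AA·AA·AA·AA·AA·AA·DB·C·AA
    A ↦ AA
    B ↦ C
    C ↦ AA
    D ↦ DB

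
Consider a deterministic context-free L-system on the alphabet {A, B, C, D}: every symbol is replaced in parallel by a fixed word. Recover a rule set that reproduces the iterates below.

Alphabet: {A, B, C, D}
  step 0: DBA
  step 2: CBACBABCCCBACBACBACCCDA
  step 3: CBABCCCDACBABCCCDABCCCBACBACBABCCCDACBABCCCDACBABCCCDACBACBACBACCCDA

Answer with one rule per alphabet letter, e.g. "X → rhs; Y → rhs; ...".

  step 2 ⇒ step 3: CBACBABCCCBACBACBACCCDA ⇒ CBA·BCC·CDA·CBA·BCC·CDA·BCC·CBA·CBA·CBA·BCC·CDA·CBA·BCC·CDA·CBA·BCC·CDA·CBA·CBA·CBA·CC·CDA
    A ↦ CDA
    B ↦ BCC
    C ↦ CBA
    D ↦ CC

A->CDA, B->BCC, C->CBA, D->CC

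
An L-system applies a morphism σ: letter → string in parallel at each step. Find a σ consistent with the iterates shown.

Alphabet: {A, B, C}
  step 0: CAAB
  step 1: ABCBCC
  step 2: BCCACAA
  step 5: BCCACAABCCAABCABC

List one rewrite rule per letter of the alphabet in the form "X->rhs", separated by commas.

A->BC, B->C, C->A

  step 1 ⇒ step 2: ABCBCC ⇒ BC·C·A·C·A·A
    A ↦ BC
    B ↦ C
    C ↦ A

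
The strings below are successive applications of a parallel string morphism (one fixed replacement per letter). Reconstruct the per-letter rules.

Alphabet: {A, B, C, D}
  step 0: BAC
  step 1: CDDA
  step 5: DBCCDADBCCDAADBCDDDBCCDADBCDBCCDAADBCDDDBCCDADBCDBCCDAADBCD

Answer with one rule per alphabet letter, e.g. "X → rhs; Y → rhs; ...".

A->D, B->CD, C->A, D->DBC

  step 0 ⇒ step 1: BAC ⇒ CD·D·A
    A ↦ D
    B ↦ CD
    C ↦ A
    D ↦ DBC  (constrained at step 1)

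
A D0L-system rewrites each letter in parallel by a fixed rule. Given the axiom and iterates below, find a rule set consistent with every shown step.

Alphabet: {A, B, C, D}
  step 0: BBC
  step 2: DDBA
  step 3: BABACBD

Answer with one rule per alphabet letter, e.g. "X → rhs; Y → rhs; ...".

  step 2 ⇒ step 3: DDBA ⇒ BA·BA·C·BD
    A ↦ BD
    B ↦ C
    D ↦ BA
    C ↦ D  (constrained at step 0)

A->BD, B->C, C->D, D->BA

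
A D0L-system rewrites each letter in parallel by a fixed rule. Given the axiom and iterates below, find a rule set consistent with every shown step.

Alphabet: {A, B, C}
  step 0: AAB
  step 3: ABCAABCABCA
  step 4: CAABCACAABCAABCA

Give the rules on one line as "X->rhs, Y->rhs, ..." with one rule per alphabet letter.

  step 3 ⇒ step 4: ABCAABCABCA ⇒ CA·A·B·CA·CA·A·B·CA·A·B·CA
    A ↦ CA
    B ↦ A
    C ↦ B

A->CA, B->A, C->B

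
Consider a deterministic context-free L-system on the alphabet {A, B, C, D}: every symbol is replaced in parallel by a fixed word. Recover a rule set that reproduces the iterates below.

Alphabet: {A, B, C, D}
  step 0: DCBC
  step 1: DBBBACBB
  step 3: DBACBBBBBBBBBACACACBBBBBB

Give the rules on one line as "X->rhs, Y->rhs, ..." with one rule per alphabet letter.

A->B, B->AC, C->BB, D->DB

  step 0 ⇒ step 1: DCBC ⇒ DB·BB·AC·BB
    B ↦ AC
    C ↦ BB
    D ↦ DB
    A ↦ B  (constrained at step 1)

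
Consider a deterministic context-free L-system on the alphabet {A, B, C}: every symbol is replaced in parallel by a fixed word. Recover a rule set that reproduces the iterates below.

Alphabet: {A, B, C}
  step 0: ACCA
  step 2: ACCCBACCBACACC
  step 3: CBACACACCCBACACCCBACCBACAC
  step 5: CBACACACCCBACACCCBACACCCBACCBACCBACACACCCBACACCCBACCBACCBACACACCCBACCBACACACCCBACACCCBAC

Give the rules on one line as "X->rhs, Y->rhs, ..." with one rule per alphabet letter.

A->CB, B->C, C->AC

  step 2 ⇒ step 3: ACCCBACCBACACC ⇒ CB·AC·AC·AC·C·CB·AC·AC·C·CB·AC·CB·AC·AC
    A ↦ CB
    B ↦ C
    C ↦ AC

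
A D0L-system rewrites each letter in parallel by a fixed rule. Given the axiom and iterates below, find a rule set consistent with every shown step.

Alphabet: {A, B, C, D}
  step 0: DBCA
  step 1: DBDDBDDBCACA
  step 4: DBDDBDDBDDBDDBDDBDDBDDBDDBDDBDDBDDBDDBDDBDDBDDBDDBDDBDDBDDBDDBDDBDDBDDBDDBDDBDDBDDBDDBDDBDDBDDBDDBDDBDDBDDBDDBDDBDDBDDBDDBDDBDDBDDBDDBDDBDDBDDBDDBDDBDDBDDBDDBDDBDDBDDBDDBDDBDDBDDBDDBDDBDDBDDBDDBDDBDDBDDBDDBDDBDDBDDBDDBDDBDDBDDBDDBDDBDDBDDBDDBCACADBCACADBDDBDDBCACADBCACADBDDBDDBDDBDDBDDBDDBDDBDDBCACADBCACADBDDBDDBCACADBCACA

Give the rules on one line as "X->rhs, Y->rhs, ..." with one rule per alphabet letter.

  step 0 ⇒ step 1: DBCA ⇒ DBD·DBD·DBC·ACA
    A ↦ ACA
    B ↦ DBD
    C ↦ DBC
    D ↦ DBD

A->ACA, B->DBD, C->DBC, D->DBD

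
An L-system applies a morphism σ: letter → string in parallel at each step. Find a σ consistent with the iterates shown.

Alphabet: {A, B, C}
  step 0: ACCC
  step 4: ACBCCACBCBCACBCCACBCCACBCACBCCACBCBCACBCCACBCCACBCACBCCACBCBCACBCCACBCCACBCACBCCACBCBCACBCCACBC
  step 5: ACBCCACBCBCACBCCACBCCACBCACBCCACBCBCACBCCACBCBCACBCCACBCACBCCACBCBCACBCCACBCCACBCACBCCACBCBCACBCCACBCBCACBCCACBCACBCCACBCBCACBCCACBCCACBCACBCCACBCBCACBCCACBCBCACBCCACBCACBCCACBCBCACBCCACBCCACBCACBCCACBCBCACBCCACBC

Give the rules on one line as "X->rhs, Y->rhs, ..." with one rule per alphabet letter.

A->AC, B->CAC, C->BC

  step 4 ⇒ step 5: ACBCCACBCBCACBCCACBCCACBCACBCCACBCBCACBCCACBCCACBCACBCCACBCBCACBCCACBCCACBCACBCCACBCBCACBCCACBC ⇒ AC·BC·CAC·BC·BC·AC·BC·CAC·BC·CAC·BC·AC·BC·CAC·BC·BC·AC·BC·CAC·BC·BC·AC·BC·CAC·BC·AC·BC·CAC·BC·BC·AC·BC·CAC·BC·CAC·BC·AC·BC·CAC·BC·BC·AC·BC·CAC·BC·BC·AC·BC·CAC·BC·AC·BC·CAC·BC·BC·AC·BC·CAC·BC·CAC·BC·AC·BC·CAC·BC·BC·AC·BC·CAC·BC·BC·AC·BC·CAC·BC·AC·BC·CAC·BC·BC·AC·BC·CAC·BC·CAC·BC·AC·BC·CAC·BC·BC·AC·BC·CAC·BC
    A ↦ AC
    B ↦ CAC
    C ↦ BC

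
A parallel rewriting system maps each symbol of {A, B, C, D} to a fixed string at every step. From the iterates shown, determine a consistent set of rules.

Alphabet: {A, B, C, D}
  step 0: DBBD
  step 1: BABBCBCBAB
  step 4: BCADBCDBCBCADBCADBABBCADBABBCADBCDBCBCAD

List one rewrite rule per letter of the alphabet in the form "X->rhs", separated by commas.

A->D, B->BC, C->A, D->BAB

  step 0 ⇒ step 1: DBBD ⇒ BAB·BC·BC·BAB
    B ↦ BC
    D ↦ BAB
    A ↦ D  (constrained at step 1)
    C ↦ A  (constrained at step 1)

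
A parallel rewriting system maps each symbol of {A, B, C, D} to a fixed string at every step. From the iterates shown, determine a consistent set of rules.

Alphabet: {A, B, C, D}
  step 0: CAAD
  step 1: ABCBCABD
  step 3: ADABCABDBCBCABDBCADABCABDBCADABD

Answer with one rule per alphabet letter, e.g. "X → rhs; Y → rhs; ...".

  step 0 ⇒ step 1: CAAD ⇒ A·BC·BC·ABD
    A ↦ BC
    C ↦ A
    D ↦ ABD
    B ↦ AD  (constrained at step 1)

A->BC, B->AD, C->A, D->ABD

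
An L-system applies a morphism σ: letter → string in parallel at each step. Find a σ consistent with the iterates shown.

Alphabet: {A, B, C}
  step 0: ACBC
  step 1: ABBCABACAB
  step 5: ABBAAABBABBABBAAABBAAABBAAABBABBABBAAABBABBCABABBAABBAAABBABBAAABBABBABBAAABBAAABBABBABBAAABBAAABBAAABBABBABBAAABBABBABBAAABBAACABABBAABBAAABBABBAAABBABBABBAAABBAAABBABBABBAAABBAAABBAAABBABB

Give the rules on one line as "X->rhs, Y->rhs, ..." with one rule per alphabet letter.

  step 0 ⇒ step 1: ACBC ⇒ ABB·CAB·A·CAB
    A ↦ ABB
    B ↦ A
    C ↦ CAB

A->ABB, B->A, C->CAB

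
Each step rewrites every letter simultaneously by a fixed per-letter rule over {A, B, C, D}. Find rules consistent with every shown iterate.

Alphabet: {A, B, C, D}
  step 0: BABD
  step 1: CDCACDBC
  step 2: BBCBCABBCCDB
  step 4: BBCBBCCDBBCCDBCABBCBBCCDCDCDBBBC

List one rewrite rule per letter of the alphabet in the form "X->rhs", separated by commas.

  step 1 ⇒ step 2: CDCACDBC ⇒ B·BC·B·CA·B·BC·CD·B
    A ↦ CA
    B ↦ CD
    C ↦ B
    D ↦ BC

A->CA, B->CD, C->B, D->BC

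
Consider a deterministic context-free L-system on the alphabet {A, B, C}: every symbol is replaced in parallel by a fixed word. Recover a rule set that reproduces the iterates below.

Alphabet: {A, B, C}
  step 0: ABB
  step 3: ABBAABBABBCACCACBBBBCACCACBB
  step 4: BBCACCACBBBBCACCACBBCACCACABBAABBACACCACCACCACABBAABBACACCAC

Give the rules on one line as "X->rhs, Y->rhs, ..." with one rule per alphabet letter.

  step 3 ⇒ step 4: ABBAABBABBCACCACBBBBCACCACBB ⇒ BB·CAC·CAC·BB·BB·CAC·CAC·BB·CAC·CAC·A·BB·A·A·BB·A·CAC·CAC·CAC·CAC·A·BB·A·A·BB·A·CAC·CAC
    A ↦ BB
    B ↦ CAC
    C ↦ A

A->BB, B->CAC, C->A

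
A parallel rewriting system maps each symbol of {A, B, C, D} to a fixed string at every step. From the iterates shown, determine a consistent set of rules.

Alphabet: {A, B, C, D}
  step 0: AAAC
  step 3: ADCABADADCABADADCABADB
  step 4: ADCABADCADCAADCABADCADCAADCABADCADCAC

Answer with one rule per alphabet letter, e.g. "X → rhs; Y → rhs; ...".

  step 3 ⇒ step 4: ADCABADADCABADADCABADB ⇒ AD·CA·B·AD·C·AD·CA·AD·CA·B·AD·C·AD·CA·AD·CA·B·AD·C·AD·CA·C
    A ↦ AD
    B ↦ C
    C ↦ B
    D ↦ CA

A->AD, B->C, C->B, D->CA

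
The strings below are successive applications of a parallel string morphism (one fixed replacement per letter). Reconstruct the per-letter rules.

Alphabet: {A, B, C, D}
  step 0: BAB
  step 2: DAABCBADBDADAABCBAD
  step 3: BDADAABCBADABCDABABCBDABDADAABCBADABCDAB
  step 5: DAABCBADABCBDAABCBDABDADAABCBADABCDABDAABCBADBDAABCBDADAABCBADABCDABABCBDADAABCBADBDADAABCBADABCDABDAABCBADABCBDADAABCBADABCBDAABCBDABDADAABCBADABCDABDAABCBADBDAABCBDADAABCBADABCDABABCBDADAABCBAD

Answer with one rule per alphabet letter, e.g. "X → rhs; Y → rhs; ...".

A->DA, B->ABC, C->BAD, D->B

  step 2 ⇒ step 3: DAABCBADBDADAABCBAD ⇒ B·DA·DA·ABC·BAD·ABC·DA·B·ABC·B·DA·B·DA·DA·ABC·BAD·ABC·DA·B
    A ↦ DA
    B ↦ ABC
    C ↦ BAD
    D ↦ B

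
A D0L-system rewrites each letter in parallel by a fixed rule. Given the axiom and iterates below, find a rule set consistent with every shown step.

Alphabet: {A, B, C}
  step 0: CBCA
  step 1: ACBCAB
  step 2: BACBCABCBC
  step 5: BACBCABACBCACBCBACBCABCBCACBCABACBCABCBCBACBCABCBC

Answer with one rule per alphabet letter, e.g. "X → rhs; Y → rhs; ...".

A->B, B->CBC, C->A

  step 1 ⇒ step 2: ACBCAB ⇒ B·A·CBC·A·B·CBC
    A ↦ B
    B ↦ CBC
    C ↦ A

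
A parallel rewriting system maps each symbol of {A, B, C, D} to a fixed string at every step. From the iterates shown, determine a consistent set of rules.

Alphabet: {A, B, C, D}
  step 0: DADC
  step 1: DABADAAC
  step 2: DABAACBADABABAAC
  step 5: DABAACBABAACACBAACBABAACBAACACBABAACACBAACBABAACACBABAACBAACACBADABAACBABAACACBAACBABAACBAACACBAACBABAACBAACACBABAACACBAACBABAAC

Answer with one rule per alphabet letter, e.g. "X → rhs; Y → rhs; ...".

A->BA, B->AC, C->AC, D->DA

  step 1 ⇒ step 2: DABADAAC ⇒ DA·BA·AC·BA·DA·BA·BA·AC
    A ↦ BA
    B ↦ AC
    C ↦ AC
    D ↦ DA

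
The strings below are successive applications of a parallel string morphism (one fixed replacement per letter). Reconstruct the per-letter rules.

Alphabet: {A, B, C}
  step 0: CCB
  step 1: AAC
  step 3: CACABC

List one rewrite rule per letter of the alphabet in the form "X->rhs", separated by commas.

  step 0 ⇒ step 1: CCB ⇒ A·A·C
    B ↦ C
    C ↦ A
    A ↦ BC  (constrained at step 1)

A->BC, B->C, C->A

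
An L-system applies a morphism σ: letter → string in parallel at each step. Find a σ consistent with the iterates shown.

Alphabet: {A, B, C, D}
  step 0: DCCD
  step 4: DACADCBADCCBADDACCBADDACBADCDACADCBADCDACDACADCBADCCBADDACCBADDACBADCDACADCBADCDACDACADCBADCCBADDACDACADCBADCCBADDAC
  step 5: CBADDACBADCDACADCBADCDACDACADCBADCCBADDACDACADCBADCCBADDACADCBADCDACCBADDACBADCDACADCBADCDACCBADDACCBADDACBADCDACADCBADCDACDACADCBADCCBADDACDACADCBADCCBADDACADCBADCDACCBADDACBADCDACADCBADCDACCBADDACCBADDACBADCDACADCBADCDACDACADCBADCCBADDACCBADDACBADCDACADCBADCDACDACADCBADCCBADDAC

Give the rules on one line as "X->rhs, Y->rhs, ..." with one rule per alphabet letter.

  step 4 ⇒ step 5: DACADCBADCCBADDACCBADDACBADCDACADCBADCDACDACADCBADCCBADDACCBADDACBADCDACADCBADCDACDACADCBADCCBADDACDACADCBADCCBADDAC ⇒ C·BAD·DAC·BAD·C·DAC·ADC·BAD·C·DAC·DAC·ADC·BAD·C·C·BAD·DAC·DAC·ADC·BAD·C·C·BAD·DAC·ADC·BAD·C·DAC·C·BAD·DAC·BAD·C·DAC·ADC·BAD·C·DAC·C·BAD·DAC·C·BAD·DAC·BAD·C·DAC·ADC·BAD·C·DAC·DAC·ADC·BAD·C·C·BAD·DAC·DAC·ADC·BAD·C·C·BAD·DAC·ADC·BAD·C·DAC·C·BAD·DAC·BAD·C·DAC·ADC·BAD·C·DAC·C·BAD·DAC·C·BAD·DAC·BAD·C·DAC·ADC·BAD·C·DAC·DAC·ADC·BAD·C·C·BAD·DAC·C·BAD·DAC·BAD·C·DAC·ADC·BAD·C·DAC·DAC·ADC·BAD·C·C·BAD·DAC
    A ↦ BAD
    B ↦ ADC
    C ↦ DAC
    D ↦ C

A->BAD, B->ADC, C->DAC, D->C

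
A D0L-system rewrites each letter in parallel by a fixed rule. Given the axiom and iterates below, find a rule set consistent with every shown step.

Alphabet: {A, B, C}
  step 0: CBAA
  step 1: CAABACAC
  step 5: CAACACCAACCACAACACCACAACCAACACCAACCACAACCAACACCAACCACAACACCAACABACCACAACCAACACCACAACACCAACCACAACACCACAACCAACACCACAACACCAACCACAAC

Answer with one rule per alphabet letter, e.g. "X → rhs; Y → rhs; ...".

A->AC, B->AB, C->CA

  step 0 ⇒ step 1: CBAA ⇒ CA·AB·AC·AC
    A ↦ AC
    B ↦ AB
    C ↦ CA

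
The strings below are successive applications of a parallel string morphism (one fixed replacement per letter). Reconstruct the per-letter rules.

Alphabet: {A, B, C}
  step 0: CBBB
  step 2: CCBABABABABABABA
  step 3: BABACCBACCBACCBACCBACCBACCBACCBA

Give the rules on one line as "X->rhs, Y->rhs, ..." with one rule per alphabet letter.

  step 2 ⇒ step 3: CCBABABABABABABA ⇒ BA·BA·CC·BA·CC·BA·CC·BA·CC·BA·CC·BA·CC·BA·CC·BA
    A ↦ BA
    B ↦ CC
    C ↦ BA

A->BA, B->CC, C->BA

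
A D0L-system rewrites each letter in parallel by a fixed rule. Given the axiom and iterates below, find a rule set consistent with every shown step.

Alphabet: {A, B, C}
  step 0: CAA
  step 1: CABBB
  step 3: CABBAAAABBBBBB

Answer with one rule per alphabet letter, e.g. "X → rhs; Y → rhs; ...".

A->B, B->AA, C->CAB

  step 0 ⇒ step 1: CAA ⇒ CAB·B·B
    A ↦ B
    C ↦ CAB
    B ↦ AA  (constrained at step 1)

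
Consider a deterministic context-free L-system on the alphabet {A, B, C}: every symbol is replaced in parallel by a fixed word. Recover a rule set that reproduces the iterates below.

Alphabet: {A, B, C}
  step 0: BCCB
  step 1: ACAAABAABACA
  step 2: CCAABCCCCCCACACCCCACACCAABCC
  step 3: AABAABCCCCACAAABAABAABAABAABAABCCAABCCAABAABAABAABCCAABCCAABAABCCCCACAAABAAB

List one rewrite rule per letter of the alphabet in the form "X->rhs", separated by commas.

A->CC, B->ACA, C->AAB

  step 2 ⇒ step 3: CCAABCCCCCCACACCCCACACCAABCC ⇒ AAB·AAB·CC·CC·ACA·AAB·AAB·AAB·AAB·AAB·AAB·CC·AAB·CC·AAB·AAB·AAB·AAB·CC·AAB·CC·AAB·AAB·CC·CC·ACA·AAB·AAB
    A ↦ CC
    B ↦ ACA
    C ↦ AAB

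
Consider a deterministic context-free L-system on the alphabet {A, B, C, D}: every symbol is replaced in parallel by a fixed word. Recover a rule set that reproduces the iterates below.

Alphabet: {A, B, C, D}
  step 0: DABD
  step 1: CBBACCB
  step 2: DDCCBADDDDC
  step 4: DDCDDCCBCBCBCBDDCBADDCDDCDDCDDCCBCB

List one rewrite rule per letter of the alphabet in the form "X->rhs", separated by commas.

A->BA, B->C, C->DD, D->CB

  step 1 ⇒ step 2: CBBACCB ⇒ DD·C·C·BA·DD·DD·C
    A ↦ BA
    B ↦ C
    C ↦ DD
  step 0 ⇒ step 1: DABD ⇒ CB·BA·C·CB
    D ↦ CB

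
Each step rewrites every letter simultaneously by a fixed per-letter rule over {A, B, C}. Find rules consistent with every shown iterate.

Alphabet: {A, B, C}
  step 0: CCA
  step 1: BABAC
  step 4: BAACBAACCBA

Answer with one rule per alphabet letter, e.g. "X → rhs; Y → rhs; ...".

A->C, B->A, C->BA

  step 0 ⇒ step 1: CCA ⇒ BA·BA·C
    A ↦ C
    C ↦ BA
    B ↦ A  (constrained at step 1)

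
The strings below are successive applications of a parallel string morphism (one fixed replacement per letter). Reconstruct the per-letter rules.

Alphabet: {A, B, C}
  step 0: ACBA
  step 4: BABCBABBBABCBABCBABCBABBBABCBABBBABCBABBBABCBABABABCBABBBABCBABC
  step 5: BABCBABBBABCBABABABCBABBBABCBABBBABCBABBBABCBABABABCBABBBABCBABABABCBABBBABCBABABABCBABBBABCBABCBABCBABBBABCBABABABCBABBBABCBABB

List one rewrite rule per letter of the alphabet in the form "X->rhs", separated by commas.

A->BC, B->BA, C->BB

  step 4 ⇒ step 5: BABCBABBBABCBABCBABCBABBBABCBABBBABCBABBBABCBABABABCBABBBABCBABC ⇒ BA·BC·BA·BB·BA·BC·BA·BA·BA·BC·BA·BB·BA·BC·BA·BB·BA·BC·BA·BB·BA·BC·BA·BA·BA·BC·BA·BB·BA·BC·BA·BA·BA·BC·BA·BB·BA·BC·BA·BA·BA·BC·BA·BB·BA·BC·BA·BC·BA·BC·BA·BB·BA·BC·BA·BA·BA·BC·BA·BB·BA·BC·BA·BB
    A ↦ BC
    B ↦ BA
    C ↦ BB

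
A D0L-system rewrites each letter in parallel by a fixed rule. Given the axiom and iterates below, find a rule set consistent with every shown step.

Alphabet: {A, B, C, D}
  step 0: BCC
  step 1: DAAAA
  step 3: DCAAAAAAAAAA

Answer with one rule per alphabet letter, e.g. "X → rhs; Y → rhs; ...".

  step 0 ⇒ step 1: BCC ⇒ D·AA·AA
    B ↦ D
    C ↦ AA
    A ↦ C  (constrained at step 1)
    D ↦ BAC  (constrained at step 1)

A->C, B->D, C->AA, D->BAC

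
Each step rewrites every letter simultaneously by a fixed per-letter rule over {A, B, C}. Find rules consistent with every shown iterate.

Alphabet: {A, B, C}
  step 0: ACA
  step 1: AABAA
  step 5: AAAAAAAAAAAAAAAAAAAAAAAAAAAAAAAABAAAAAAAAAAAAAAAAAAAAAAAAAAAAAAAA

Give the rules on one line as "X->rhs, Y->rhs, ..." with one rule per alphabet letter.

  step 0 ⇒ step 1: ACA ⇒ AA·B·AA
    A ↦ AA
    C ↦ B
    B ↦ C  (constrained at step 1)

A->AA, B->C, C->B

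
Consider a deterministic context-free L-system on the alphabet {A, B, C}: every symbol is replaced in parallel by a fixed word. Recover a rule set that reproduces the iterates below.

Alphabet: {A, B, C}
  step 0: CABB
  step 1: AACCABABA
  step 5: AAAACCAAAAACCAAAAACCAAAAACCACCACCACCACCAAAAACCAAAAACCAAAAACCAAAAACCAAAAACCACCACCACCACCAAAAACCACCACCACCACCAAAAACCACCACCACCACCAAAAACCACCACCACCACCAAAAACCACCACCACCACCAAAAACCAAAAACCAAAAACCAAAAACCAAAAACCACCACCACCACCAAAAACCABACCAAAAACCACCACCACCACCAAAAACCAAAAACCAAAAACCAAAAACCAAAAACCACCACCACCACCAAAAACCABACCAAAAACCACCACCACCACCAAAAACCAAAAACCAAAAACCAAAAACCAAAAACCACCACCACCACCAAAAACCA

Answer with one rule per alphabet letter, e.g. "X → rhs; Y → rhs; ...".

A->CCA, B->BA, C->AA

  step 0 ⇒ step 1: CABB ⇒ AA·CCA·BA·BA
    A ↦ CCA
    B ↦ BA
    C ↦ AA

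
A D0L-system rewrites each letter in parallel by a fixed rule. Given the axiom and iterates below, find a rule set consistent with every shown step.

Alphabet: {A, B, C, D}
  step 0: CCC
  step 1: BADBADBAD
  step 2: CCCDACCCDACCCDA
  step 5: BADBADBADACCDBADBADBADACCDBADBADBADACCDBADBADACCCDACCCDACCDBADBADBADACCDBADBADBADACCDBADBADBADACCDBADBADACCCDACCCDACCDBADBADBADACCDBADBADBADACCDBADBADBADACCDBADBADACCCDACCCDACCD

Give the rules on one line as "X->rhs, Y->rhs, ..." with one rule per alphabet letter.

A->CCD, B->C, C->BAD, D->A

  step 1 ⇒ step 2: BADBADBAD ⇒ C·CCD·A·C·CCD·A·C·CCD·A
    A ↦ CCD
    B ↦ C
    D ↦ A
  step 0 ⇒ step 1: CCC ⇒ BAD·BAD·BAD
    C ↦ BAD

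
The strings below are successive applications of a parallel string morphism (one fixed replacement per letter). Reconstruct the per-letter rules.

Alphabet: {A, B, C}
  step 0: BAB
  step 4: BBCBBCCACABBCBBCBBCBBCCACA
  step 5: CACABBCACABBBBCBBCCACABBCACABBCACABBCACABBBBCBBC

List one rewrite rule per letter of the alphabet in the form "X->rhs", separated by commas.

  step 4 ⇒ step 5: BBCBBCCACABBCBBCBBCBBCCACA ⇒ CA·CA·BB·CA·CA·BB·BB·C·BB·C·CA·CA·BB·CA·CA·BB·CA·CA·BB·CA·CA·BB·BB·C·BB·C
    A ↦ C
    B ↦ CA
    C ↦ BB

A->C, B->CA, C->BB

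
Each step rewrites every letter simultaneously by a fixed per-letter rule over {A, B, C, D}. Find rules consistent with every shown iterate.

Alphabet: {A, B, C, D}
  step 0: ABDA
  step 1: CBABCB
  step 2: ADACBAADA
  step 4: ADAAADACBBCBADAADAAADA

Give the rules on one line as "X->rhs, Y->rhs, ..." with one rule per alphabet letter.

A->CB, B->A, C->AD, D->B

  step 1 ⇒ step 2: CBABCB ⇒ AD·A·CB·A·AD·A
    A ↦ CB
    B ↦ A
    C ↦ AD
  step 0 ⇒ step 1: ABDA ⇒ CB·A·B·CB
    D ↦ B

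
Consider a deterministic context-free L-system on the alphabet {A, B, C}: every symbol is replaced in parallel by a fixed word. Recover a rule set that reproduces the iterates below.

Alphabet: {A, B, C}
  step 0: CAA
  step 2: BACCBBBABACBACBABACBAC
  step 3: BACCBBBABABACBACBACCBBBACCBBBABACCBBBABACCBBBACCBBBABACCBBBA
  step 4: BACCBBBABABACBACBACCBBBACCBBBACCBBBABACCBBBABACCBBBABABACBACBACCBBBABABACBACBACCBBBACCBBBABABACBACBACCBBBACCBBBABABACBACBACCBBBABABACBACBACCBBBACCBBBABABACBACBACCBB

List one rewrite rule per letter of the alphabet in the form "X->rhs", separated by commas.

A->CBB, B->BAC, C->BA

  step 3 ⇒ step 4: BACCBBBABABACBACBACCBBBACCBBBABACCBBBABACCBBBACCBBBABACCBBBA ⇒ BAC·CBB·BA·BA·BAC·BAC·BAC·CBB·BAC·CBB·BAC·CBB·BA·BAC·CBB·BA·BAC·CBB·BA·BA·BAC·BAC·BAC·CBB·BA·BA·BAC·BAC·BAC·CBB·BAC·CBB·BA·BA·BAC·BAC·BAC·CBB·BAC·CBB·BA·BA·BAC·BAC·BAC·CBB·BA·BA·BAC·BAC·BAC·CBB·BAC·CBB·BA·BA·BAC·BAC·BAC·CBB
    A ↦ CBB
    B ↦ BAC
    C ↦ BA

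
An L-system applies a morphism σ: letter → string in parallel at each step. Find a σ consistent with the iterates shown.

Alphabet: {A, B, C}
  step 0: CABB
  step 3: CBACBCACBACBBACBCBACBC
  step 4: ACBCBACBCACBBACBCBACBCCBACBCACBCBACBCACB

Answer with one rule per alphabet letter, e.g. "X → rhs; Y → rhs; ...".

A->B, B->C, C->ACB

  step 3 ⇒ step 4: CBACBCACBACBBACBCBACBC ⇒ ACB·C·B·ACB·C·ACB·B·ACB·C·B·ACB·C·C·B·ACB·C·ACB·C·B·ACB·C·ACB
    A ↦ B
    B ↦ C
    C ↦ ACB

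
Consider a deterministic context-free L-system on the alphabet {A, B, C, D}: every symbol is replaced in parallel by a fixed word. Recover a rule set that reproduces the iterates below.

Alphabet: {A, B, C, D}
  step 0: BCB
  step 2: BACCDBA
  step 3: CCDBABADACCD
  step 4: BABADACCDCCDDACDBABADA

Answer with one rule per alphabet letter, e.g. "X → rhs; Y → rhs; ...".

  step 3 ⇒ step 4: CCDBABADACCD ⇒ BA·BA·DA·C·CD·C·CD·DA·CD·BA·BA·DA
    A ↦ CD
    B ↦ C
    C ↦ BA
    D ↦ DA

A->CD, B->C, C->BA, D->DA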